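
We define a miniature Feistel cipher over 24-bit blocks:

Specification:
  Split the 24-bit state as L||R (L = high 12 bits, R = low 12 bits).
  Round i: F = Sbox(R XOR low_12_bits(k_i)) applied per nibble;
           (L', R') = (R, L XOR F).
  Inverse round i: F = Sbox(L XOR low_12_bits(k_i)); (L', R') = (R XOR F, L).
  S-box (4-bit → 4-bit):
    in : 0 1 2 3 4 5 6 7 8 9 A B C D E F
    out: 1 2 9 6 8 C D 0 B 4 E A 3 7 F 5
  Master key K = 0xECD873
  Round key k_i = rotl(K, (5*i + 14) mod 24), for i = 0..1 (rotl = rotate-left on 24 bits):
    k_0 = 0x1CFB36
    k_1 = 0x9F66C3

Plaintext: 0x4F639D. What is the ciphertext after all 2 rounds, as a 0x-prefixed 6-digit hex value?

s_0 = plaintext = 0x4F639D
s_1 = Round(s_0, k_0) = 0x39DF1C
s_2 = Round(s_1, k_1) = 0xF1C7E8

0xF1C7E8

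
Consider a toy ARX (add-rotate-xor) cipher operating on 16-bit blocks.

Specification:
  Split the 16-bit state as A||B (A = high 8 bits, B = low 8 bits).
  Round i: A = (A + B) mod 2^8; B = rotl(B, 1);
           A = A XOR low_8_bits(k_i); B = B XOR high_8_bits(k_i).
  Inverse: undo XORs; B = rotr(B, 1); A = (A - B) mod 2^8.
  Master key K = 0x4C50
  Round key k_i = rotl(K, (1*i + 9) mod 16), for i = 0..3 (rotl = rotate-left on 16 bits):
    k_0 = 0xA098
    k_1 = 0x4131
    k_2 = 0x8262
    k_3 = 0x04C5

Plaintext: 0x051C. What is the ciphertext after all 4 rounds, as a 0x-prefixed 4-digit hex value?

0xD1C0

s_0 = plaintext = 0x051C
s_1 = Round(s_0, k_0) = 0xB998
s_2 = Round(s_1, k_1) = 0x6070
s_3 = Round(s_2, k_2) = 0xB262
s_4 = Round(s_3, k_3) = 0xD1C0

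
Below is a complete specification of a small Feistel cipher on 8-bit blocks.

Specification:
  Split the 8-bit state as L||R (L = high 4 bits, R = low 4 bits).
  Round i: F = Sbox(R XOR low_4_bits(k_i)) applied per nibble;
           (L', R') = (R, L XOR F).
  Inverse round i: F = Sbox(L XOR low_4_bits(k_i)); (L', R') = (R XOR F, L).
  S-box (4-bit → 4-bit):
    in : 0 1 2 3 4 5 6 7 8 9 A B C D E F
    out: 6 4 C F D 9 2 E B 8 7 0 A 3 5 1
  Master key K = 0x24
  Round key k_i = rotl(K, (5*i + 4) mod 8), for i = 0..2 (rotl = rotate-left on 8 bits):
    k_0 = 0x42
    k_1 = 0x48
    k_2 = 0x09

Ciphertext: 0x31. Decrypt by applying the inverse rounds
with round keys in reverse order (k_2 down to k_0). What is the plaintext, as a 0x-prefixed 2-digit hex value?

0xB6

s_0 = ciphertext = 0x31
s_1 = InvRound(s_0, k_2) = 0x63
s_2 = InvRound(s_1, k_1) = 0x66
s_3 = InvRound(s_2, k_0) = 0xB6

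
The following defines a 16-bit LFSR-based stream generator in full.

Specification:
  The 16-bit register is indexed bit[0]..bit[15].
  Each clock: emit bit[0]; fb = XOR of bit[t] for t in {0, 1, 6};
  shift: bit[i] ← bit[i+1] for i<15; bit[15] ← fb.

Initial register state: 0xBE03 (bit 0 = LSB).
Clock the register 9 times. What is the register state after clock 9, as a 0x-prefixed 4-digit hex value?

0xFD5F

reg_0 = 0xBE03
clock 1: out=1, reg = 0x5F01
clock 2: out=1, reg = 0xAF80
clock 3: out=0, reg = 0x57C0
clock 4: out=0, reg = 0xABE0
clock 5: out=0, reg = 0xD5F0
clock 6: out=0, reg = 0xEAF8
clock 7: out=0, reg = 0xF57C
clock 8: out=0, reg = 0xFABE
clock 9: out=0, reg = 0xFD5F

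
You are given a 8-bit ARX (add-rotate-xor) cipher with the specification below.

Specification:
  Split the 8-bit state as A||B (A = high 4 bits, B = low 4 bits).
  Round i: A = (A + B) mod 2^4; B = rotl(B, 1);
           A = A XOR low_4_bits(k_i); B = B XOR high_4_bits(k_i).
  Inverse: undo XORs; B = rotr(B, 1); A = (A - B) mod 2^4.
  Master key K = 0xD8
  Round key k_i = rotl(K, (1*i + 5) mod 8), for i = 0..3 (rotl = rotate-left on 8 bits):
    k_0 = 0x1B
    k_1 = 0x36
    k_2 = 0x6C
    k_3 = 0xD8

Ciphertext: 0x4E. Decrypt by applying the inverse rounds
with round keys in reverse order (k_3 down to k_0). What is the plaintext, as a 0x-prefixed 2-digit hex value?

s_0 = ciphertext = 0x4E
s_1 = InvRound(s_0, k_3) = 0x39
s_2 = InvRound(s_1, k_2) = 0x0F
s_3 = InvRound(s_2, k_1) = 0x06
s_4 = InvRound(s_3, k_0) = 0x0B

0x0B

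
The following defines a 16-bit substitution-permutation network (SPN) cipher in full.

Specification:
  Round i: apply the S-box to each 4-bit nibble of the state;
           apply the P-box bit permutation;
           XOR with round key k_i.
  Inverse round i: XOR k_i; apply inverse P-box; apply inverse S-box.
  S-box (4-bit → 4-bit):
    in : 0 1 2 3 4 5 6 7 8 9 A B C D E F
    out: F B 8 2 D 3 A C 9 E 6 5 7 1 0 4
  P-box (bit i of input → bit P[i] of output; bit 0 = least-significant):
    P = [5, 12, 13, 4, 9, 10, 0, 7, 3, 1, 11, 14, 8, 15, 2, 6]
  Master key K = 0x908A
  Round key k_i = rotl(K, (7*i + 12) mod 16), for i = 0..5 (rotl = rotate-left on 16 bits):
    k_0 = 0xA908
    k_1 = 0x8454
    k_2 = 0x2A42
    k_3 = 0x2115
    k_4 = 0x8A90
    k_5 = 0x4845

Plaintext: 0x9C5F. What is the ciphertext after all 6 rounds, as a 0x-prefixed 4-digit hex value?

0x2629

s_0 = plaintext = 0x9C5F
s_1 = Round(s_0, k_0) = 0x0746
s_2 = Round(s_1, k_1) = 0x5F81
s_3 = Round(s_2, k_2) = 0xB1F2
s_4 = Round(s_3, k_3) = 0x600A
s_5 = Round(s_4, k_4) = 0x745B
s_6 = Round(s_5, k_5) = 0x2629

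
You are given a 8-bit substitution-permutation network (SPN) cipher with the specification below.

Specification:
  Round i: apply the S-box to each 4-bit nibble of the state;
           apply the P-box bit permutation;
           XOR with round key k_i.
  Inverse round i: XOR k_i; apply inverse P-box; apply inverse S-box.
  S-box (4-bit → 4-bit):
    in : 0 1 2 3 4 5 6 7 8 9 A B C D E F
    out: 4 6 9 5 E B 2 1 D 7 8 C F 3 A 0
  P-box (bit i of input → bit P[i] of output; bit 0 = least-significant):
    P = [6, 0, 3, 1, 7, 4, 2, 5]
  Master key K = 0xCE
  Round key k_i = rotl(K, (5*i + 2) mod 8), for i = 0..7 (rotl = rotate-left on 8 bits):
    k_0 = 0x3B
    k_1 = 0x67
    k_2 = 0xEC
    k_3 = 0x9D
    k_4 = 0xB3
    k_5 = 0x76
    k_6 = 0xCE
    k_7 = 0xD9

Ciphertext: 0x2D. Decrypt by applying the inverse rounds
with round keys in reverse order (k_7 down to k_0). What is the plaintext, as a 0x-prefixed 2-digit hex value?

s_0 = ciphertext = 0x2D
s_1 = InvRound(s_0, k_7) = 0xC7
s_2 = InvRound(s_1, k_6) = 0xF1
s_3 = InvRound(s_2, k_5) = 0x3E
s_4 = InvRound(s_3, k_4) = 0x31
s_5 = InvRound(s_4, k_3) = 0x80
s_6 = InvRound(s_5, k_2) = 0xB3
s_7 = InvRound(s_6, k_1) = 0x97
s_8 = InvRound(s_7, k_0) = 0x80

0x80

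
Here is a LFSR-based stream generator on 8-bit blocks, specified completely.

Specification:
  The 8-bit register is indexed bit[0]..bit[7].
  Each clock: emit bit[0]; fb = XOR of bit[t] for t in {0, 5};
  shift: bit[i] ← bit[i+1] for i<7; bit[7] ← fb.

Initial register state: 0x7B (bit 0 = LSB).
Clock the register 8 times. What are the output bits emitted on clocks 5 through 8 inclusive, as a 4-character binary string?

reg_0 = 0x7B
clock 1: out=1, reg = 0x3D
clock 2: out=1, reg = 0x1E
clock 3: out=0, reg = 0x0F
clock 4: out=1, reg = 0x87
clock 5: out=1, reg = 0xC3
clock 6: out=1, reg = 0xE1
clock 7: out=1, reg = 0x70
clock 8: out=0, reg = 0xB8

1110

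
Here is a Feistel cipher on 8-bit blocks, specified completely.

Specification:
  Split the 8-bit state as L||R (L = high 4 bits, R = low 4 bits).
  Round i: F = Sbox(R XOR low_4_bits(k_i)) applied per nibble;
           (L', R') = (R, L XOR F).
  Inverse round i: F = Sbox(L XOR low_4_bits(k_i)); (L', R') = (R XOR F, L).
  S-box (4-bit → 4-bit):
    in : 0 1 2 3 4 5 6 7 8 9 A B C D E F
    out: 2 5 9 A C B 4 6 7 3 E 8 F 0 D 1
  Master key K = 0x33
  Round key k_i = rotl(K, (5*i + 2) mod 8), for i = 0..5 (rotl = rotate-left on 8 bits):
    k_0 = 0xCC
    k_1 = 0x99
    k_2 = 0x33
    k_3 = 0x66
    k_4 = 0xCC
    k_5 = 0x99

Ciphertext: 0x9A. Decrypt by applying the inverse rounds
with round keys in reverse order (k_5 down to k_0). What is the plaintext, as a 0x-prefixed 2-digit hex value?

0x01

s_0 = ciphertext = 0x9A
s_1 = InvRound(s_0, k_5) = 0x89
s_2 = InvRound(s_1, k_4) = 0x58
s_3 = InvRound(s_2, k_3) = 0x25
s_4 = InvRound(s_3, k_2) = 0x02
s_5 = InvRound(s_4, k_1) = 0x10
s_6 = InvRound(s_5, k_0) = 0x01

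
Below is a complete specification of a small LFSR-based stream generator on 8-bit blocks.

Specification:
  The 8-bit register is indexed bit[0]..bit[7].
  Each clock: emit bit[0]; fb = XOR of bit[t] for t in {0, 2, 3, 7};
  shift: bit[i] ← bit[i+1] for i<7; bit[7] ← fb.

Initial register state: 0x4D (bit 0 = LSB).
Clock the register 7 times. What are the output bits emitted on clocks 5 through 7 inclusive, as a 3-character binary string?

reg_0 = 0x4D
clock 1: out=1, reg = 0xA6
clock 2: out=0, reg = 0x53
clock 3: out=1, reg = 0xA9
clock 4: out=1, reg = 0xD4
clock 5: out=0, reg = 0x6A
clock 6: out=0, reg = 0xB5
clock 7: out=1, reg = 0xDA

001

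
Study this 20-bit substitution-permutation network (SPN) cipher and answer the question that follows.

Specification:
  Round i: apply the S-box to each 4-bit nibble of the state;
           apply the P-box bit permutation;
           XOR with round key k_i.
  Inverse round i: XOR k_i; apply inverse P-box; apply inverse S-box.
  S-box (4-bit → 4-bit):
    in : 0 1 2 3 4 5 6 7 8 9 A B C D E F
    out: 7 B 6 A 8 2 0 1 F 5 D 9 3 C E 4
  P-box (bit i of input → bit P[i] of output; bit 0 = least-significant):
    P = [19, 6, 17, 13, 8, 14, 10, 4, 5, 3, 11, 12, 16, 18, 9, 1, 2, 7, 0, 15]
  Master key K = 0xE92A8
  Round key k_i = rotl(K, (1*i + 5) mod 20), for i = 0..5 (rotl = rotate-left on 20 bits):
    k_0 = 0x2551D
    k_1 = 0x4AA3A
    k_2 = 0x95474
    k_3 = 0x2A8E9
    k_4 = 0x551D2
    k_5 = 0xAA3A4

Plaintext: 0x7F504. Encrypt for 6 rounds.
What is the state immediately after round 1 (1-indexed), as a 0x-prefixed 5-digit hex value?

0x23211

s_0 = plaintext = 0x7F504
s_1 = Round(s_0, k_0) = 0x23211
s_2 = Round(s_1, k_1) = 0x8C3E1
s_3 = Round(s_2, k_2) = 0x4A0A9
s_4 = Round(s_3, k_3) = 0x927D3
s_5 = Round(s_4, k_4) = 0x177A7
s_6 = Round(s_5, k_5) = 0x32610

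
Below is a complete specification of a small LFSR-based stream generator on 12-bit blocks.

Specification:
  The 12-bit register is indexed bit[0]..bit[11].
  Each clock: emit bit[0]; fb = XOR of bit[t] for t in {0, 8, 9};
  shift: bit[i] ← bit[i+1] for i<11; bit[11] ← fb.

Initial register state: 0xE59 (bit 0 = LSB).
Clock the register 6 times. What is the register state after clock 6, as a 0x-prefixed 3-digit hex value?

0x439

reg_0 = 0xE59
clock 1: out=1, reg = 0x72C
clock 2: out=0, reg = 0x396
clock 3: out=0, reg = 0x1CB
clock 4: out=1, reg = 0x0E5
clock 5: out=1, reg = 0x872
clock 6: out=0, reg = 0x439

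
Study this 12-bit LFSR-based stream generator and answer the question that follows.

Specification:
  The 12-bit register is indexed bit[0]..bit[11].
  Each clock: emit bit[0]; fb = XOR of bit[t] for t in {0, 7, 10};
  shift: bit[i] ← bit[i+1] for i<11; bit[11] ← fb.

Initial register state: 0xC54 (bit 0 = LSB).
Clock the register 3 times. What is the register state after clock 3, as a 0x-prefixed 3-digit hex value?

0x78A

reg_0 = 0xC54
clock 1: out=0, reg = 0xE2A
clock 2: out=0, reg = 0xF15
clock 3: out=1, reg = 0x78A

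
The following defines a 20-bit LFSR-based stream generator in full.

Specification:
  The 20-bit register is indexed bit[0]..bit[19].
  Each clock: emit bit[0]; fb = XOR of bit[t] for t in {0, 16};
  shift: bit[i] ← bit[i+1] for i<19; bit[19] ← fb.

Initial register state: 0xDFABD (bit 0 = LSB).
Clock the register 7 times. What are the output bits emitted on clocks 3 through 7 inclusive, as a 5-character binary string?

11110

reg_0 = 0xDFABD
clock 1: out=1, reg = 0x6FD5E
clock 2: out=0, reg = 0x37EAF
clock 3: out=1, reg = 0x1BF57
clock 4: out=1, reg = 0x0DFAB
clock 5: out=1, reg = 0x86FD5
clock 6: out=1, reg = 0xC37EA
clock 7: out=0, reg = 0x61BF5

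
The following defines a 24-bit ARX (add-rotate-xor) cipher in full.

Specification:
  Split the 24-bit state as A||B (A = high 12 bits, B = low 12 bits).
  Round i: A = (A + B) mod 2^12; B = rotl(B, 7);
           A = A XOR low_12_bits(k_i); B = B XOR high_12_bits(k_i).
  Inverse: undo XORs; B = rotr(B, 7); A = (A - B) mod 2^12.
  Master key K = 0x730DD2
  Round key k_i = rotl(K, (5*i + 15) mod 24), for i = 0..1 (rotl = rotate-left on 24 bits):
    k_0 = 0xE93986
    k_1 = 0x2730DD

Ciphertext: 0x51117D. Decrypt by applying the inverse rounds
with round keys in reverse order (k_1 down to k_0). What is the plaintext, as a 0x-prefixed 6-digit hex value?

s_0 = ciphertext = 0x51117D
s_1 = InvRound(s_0, k_1) = 0x4061C6
s_2 = InvRound(s_1, k_0) = 0x2C2ABE

0x2C2ABE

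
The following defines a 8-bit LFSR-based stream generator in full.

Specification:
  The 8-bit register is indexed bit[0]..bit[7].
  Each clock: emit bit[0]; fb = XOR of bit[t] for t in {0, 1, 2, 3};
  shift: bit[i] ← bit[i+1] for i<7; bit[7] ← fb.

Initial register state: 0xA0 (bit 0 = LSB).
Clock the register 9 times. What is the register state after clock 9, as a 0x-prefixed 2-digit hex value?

reg_0 = 0xA0
clock 1: out=0, reg = 0x50
clock 2: out=0, reg = 0x28
clock 3: out=0, reg = 0x94
clock 4: out=0, reg = 0xCA
clock 5: out=0, reg = 0x65
clock 6: out=1, reg = 0x32
clock 7: out=0, reg = 0x99
clock 8: out=1, reg = 0x4C
clock 9: out=0, reg = 0x26

0x26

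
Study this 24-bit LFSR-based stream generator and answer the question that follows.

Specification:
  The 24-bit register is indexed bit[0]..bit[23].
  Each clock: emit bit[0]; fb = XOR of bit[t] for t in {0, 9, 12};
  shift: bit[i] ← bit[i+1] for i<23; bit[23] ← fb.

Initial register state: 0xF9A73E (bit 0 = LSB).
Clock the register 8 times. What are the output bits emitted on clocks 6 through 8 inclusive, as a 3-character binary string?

reg_0 = 0xF9A73E
clock 1: out=0, reg = 0xFCD39F
clock 2: out=1, reg = 0xFE69CF
clock 3: out=1, reg = 0xFF34E7
clock 4: out=1, reg = 0x7F9A73
clock 5: out=1, reg = 0xBFCD39
clock 6: out=1, reg = 0xDFE69C
clock 7: out=0, reg = 0xEFF34E
clock 8: out=0, reg = 0x77F9A7

100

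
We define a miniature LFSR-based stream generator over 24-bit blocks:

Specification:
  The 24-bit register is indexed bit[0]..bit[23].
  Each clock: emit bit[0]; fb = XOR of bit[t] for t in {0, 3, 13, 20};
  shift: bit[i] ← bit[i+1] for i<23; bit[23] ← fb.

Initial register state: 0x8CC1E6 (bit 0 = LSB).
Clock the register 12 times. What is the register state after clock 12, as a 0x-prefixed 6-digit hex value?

0x2F48CC

reg_0 = 0x8CC1E6
clock 1: out=0, reg = 0x4660F3
clock 2: out=1, reg = 0x233079
clock 3: out=1, reg = 0x91983C
clock 4: out=0, reg = 0x48CC1E
clock 5: out=0, reg = 0xA4660F
clock 6: out=1, reg = 0xD23307
clock 7: out=1, reg = 0xE91983
clock 8: out=1, reg = 0xF48CC1
clock 9: out=1, reg = 0x7A4660
clock 10: out=0, reg = 0xBD2330
clock 11: out=0, reg = 0x5E9198
clock 12: out=0, reg = 0x2F48CC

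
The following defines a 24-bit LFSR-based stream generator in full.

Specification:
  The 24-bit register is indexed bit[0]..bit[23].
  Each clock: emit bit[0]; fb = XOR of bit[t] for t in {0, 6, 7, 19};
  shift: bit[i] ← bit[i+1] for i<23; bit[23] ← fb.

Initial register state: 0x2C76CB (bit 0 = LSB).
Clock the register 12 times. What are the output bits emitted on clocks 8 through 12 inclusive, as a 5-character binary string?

10110

reg_0 = 0x2C76CB
clock 1: out=1, reg = 0x163B65
clock 2: out=1, reg = 0x0B1DB2
clock 3: out=0, reg = 0x058ED9
clock 4: out=1, reg = 0x82C76C
clock 5: out=0, reg = 0xC163B6
clock 6: out=0, reg = 0xE0B1DB
clock 7: out=1, reg = 0xF058ED
clock 8: out=1, reg = 0xF82C76
clock 9: out=0, reg = 0x7C163B
clock 10: out=1, reg = 0x3E0B1D
clock 11: out=1, reg = 0x1F058E
clock 12: out=0, reg = 0x0F82C7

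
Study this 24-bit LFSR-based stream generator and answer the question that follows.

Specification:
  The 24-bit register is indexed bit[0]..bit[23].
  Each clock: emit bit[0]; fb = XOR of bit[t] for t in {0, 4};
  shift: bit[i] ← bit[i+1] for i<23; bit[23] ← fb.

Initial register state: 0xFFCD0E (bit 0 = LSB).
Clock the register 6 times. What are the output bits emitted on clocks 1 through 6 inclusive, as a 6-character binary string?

011100

reg_0 = 0xFFCD0E
clock 1: out=0, reg = 0x7FE687
clock 2: out=1, reg = 0xBFF343
clock 3: out=1, reg = 0xDFF9A1
clock 4: out=1, reg = 0xEFFCD0
clock 5: out=0, reg = 0xF7FE68
clock 6: out=0, reg = 0x7BFF34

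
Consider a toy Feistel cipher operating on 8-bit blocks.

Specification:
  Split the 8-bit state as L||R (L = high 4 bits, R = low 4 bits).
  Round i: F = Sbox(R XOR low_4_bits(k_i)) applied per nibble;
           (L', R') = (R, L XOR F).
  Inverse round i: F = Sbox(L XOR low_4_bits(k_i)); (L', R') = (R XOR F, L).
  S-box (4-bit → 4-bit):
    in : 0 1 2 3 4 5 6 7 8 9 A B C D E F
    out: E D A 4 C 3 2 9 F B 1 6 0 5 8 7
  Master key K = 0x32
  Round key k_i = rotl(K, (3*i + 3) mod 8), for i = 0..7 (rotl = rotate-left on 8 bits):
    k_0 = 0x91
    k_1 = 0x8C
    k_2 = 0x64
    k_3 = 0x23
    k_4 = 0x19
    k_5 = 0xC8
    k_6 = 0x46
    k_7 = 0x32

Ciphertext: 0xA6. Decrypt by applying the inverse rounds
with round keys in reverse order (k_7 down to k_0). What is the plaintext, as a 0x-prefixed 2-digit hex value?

s_0 = ciphertext = 0xA6
s_1 = InvRound(s_0, k_7) = 0x9A
s_2 = InvRound(s_1, k_6) = 0xD9
s_3 = InvRound(s_2, k_5) = 0xAD
s_4 = InvRound(s_3, k_4) = 0x9A
s_5 = InvRound(s_4, k_3) = 0xB9
s_6 = InvRound(s_5, k_2) = 0xEB
s_7 = InvRound(s_6, k_1) = 0x1E
s_8 = InvRound(s_7, k_0) = 0x01

0x01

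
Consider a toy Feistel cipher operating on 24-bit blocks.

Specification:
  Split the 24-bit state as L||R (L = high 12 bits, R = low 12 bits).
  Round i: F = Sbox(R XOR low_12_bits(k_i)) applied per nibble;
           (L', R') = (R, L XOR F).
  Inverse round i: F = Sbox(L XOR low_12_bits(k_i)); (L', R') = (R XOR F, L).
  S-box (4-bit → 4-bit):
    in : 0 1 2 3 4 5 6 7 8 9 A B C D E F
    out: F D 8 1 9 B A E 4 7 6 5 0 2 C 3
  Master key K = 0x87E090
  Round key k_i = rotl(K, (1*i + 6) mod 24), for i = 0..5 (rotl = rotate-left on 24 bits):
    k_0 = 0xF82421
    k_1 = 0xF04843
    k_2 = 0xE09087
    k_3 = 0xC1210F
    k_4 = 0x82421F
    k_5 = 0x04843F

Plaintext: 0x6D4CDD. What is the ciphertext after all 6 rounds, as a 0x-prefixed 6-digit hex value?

0x584CDE

s_0 = plaintext = 0x6D4CDD
s_1 = Round(s_0, k_0) = 0xCDD2E4
s_2 = Round(s_1, k_1) = 0x2E4AB3
s_3 = Round(s_2, k_2) = 0xAB34FD
s_4 = Round(s_3, k_3) = 0x4FD18B
s_5 = Round(s_4, k_4) = 0x18B584
s_6 = Round(s_5, k_5) = 0x584CDE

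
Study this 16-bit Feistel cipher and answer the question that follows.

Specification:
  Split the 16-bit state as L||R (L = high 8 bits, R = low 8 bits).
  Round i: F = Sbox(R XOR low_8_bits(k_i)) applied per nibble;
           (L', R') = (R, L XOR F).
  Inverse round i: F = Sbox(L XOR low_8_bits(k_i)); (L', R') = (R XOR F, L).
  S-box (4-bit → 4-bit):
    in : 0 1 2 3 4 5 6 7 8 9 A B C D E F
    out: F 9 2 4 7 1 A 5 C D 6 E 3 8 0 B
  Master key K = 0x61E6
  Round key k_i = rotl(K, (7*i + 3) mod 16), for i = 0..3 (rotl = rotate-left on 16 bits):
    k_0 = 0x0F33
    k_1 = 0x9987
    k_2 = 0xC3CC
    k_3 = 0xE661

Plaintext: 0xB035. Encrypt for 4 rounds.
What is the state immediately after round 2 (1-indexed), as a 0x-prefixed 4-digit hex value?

s_0 = plaintext = 0xB035
s_1 = Round(s_0, k_0) = 0x354A
s_2 = Round(s_1, k_1) = 0x4A0D
s_3 = Round(s_2, k_2) = 0x0D73
s_4 = Round(s_3, k_3) = 0x739F

0x4A0D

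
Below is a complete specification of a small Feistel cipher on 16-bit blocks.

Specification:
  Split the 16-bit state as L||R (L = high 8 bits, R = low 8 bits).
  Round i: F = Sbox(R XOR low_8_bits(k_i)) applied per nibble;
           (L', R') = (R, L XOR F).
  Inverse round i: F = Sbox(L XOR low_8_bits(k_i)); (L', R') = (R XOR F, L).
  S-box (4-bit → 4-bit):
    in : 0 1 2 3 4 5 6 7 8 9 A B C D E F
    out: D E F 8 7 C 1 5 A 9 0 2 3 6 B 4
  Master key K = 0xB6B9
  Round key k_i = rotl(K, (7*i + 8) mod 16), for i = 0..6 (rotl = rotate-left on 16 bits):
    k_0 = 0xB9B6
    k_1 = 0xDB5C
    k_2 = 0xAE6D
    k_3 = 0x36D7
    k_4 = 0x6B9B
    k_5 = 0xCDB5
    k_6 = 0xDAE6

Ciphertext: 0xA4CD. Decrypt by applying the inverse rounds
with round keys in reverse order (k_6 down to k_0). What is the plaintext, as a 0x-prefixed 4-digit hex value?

0x07C5

s_0 = ciphertext = 0xA4CD
s_1 = InvRound(s_0, k_6) = 0xB2A4
s_2 = InvRound(s_1, k_5) = 0x71B2
s_3 = InvRound(s_2, k_4) = 0x0271
s_4 = InvRound(s_3, k_3) = 0x1D02
s_5 = InvRound(s_4, k_2) = 0x5F1D
s_6 = InvRound(s_5, k_1) = 0xC55F
s_7 = InvRound(s_6, k_0) = 0x07C5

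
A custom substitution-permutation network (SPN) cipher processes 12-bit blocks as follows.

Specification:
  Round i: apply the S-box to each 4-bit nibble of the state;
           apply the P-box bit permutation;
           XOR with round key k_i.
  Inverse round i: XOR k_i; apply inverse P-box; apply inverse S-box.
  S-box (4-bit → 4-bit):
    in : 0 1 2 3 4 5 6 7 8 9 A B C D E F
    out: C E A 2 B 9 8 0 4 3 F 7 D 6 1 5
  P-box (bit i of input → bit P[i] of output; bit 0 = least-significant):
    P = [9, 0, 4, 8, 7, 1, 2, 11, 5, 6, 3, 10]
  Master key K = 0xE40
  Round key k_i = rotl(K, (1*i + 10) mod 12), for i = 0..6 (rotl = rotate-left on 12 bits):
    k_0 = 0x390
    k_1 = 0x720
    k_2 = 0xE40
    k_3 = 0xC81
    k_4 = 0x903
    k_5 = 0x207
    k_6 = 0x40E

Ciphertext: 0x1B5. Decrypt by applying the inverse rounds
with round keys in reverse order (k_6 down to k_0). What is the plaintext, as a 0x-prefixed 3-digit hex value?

0x6D6

s_0 = ciphertext = 0x1B5
s_1 = InvRound(s_0, k_6) = 0xC91
s_2 = InvRound(s_1, k_5) = 0x6AF
s_3 = InvRound(s_2, k_4) = 0xCC5
s_4 = InvRound(s_3, k_3) = 0x387
s_5 = InvRound(s_4, k_2) = 0x2A2
s_6 = InvRound(s_5, k_1) = 0x696
s_7 = InvRound(s_6, k_0) = 0x6D6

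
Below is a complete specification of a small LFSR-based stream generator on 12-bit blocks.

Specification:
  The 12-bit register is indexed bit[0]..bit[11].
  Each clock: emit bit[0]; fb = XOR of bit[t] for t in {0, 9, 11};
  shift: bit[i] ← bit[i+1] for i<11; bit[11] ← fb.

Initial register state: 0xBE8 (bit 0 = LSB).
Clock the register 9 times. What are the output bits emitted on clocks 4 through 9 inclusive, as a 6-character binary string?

reg_0 = 0xBE8
clock 1: out=0, reg = 0x5F4
clock 2: out=0, reg = 0x2FA
clock 3: out=0, reg = 0x97D
clock 4: out=1, reg = 0x4BE
clock 5: out=0, reg = 0x25F
clock 6: out=1, reg = 0x12F
clock 7: out=1, reg = 0x897
clock 8: out=1, reg = 0x44B
clock 9: out=1, reg = 0xA25

101111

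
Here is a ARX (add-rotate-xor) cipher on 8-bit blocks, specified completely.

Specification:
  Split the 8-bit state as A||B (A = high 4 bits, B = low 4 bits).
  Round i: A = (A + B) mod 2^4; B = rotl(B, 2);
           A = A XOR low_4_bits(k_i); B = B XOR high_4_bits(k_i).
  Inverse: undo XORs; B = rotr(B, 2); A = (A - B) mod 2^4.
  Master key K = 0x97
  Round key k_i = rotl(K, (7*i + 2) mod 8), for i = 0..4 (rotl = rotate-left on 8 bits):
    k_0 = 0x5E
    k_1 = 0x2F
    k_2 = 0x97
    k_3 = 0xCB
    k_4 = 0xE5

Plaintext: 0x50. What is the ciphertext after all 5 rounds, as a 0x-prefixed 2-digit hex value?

s_0 = plaintext = 0x50
s_1 = Round(s_0, k_0) = 0xB5
s_2 = Round(s_1, k_1) = 0xF7
s_3 = Round(s_2, k_2) = 0x14
s_4 = Round(s_3, k_3) = 0xED
s_5 = Round(s_4, k_4) = 0xE9

0xE9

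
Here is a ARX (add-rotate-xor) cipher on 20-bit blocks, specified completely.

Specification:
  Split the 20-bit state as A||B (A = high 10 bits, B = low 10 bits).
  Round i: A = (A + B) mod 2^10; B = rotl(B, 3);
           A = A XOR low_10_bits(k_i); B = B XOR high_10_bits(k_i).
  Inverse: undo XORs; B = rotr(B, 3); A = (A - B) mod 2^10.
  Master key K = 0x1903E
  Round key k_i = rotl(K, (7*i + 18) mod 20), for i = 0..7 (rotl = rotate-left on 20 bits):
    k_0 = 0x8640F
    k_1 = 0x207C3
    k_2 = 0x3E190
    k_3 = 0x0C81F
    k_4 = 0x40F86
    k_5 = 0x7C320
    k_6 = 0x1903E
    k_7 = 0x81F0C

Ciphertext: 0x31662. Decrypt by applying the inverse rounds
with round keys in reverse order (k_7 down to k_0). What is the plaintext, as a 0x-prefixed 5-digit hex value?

0x389F0

s_0 = ciphertext = 0x31662
s_1 = InvRound(s_0, k_7) = 0x4F68C
s_2 = InvRound(s_1, k_6) = 0x2985D
s_3 = InvRound(s_2, k_5) = 0x346B5
s_4 = InvRound(s_3, k_4) = 0xF8776
s_5 = InvRound(s_4, k_3) = 0x65A68
s_6 = InvRound(s_5, k_2) = 0xED052
s_7 = InvRound(s_6, k_1) = 0xB759A
s_8 = InvRound(s_7, k_0) = 0x389F0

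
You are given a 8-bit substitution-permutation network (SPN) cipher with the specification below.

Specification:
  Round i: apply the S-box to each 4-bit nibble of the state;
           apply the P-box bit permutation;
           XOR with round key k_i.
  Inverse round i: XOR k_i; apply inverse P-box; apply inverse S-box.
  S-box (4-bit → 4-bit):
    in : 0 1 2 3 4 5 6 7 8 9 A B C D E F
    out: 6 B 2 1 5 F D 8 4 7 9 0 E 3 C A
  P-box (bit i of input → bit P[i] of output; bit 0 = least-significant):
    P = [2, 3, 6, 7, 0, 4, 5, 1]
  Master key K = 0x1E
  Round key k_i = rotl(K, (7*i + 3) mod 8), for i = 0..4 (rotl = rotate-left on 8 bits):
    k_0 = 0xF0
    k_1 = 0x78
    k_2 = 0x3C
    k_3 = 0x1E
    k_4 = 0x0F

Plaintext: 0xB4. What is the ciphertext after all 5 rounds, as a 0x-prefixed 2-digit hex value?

0x75

s_0 = plaintext = 0xB4
s_1 = Round(s_0, k_0) = 0xB4
s_2 = Round(s_1, k_1) = 0x3C
s_3 = Round(s_2, k_2) = 0xF5
s_4 = Round(s_3, k_3) = 0xC0
s_5 = Round(s_4, k_4) = 0x75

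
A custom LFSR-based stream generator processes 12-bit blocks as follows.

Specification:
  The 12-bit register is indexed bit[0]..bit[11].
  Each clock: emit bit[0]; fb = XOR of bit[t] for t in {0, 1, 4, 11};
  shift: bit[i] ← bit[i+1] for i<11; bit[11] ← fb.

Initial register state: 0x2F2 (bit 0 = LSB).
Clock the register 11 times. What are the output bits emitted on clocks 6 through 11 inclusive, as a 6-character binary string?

reg_0 = 0x2F2
clock 1: out=0, reg = 0x179
clock 2: out=1, reg = 0x0BC
clock 3: out=0, reg = 0x85E
clock 4: out=0, reg = 0xC2F
clock 5: out=1, reg = 0xE17
clock 6: out=1, reg = 0x70B
clock 7: out=1, reg = 0x385
clock 8: out=1, reg = 0x9C2
clock 9: out=0, reg = 0x4E1
clock 10: out=1, reg = 0xA70
clock 11: out=0, reg = 0x538

111010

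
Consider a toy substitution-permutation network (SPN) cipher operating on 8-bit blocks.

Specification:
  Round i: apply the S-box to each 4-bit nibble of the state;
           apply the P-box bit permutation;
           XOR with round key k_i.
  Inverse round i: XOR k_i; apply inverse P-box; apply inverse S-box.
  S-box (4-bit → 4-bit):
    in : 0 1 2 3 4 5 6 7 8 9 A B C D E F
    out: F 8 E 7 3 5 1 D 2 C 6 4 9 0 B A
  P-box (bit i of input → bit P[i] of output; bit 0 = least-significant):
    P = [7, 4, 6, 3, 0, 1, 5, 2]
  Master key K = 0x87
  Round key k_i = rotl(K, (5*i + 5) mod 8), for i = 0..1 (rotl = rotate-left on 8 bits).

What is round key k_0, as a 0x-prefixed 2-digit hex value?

K = 0x87
k_0 = rotl(K, (5*0+5) mod 8) = rotl(K, 5) = 0xF0

0xF0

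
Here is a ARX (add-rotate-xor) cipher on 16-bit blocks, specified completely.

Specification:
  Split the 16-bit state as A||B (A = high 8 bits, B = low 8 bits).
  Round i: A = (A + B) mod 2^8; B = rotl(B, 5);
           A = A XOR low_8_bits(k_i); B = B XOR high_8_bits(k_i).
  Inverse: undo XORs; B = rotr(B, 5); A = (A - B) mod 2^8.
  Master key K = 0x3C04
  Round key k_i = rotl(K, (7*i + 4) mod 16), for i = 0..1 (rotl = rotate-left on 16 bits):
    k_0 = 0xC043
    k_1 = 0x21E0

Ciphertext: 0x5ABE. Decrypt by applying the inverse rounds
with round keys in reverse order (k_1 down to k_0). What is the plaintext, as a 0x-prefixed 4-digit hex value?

0x1CE1

s_0 = ciphertext = 0x5ABE
s_1 = InvRound(s_0, k_1) = 0xBEFC
s_2 = InvRound(s_1, k_0) = 0x1CE1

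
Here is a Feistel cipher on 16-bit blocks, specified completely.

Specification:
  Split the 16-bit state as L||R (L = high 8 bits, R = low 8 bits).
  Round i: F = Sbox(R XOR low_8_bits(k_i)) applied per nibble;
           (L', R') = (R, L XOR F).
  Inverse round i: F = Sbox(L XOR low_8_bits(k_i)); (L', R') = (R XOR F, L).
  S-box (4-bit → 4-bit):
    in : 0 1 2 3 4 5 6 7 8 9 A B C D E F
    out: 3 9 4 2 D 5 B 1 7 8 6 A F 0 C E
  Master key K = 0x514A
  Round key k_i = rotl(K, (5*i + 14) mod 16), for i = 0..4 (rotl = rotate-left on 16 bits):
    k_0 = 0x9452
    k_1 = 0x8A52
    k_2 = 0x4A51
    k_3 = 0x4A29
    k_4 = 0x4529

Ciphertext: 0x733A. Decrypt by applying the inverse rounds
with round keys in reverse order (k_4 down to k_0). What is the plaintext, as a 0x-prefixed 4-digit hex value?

s_0 = ciphertext = 0x733A
s_1 = InvRound(s_0, k_4) = 0x6C73
s_2 = InvRound(s_1, k_3) = 0xA66C
s_3 = InvRound(s_2, k_2) = 0x8DA6
s_4 = InvRound(s_3, k_1) = 0xA88D
s_5 = InvRound(s_4, k_0) = 0x6BA8

0x6BA8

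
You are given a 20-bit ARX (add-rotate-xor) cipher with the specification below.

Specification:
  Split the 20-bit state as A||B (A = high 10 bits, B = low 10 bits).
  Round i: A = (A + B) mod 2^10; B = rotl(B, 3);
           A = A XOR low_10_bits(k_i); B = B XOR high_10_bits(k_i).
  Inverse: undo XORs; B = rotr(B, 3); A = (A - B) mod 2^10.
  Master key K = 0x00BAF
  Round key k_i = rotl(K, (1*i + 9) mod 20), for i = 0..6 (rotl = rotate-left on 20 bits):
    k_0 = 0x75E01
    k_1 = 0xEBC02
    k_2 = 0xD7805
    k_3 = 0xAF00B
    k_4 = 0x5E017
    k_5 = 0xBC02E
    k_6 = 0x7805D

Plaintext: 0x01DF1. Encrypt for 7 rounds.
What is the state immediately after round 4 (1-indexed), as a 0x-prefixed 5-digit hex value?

s_0 = plaintext = 0x01DF1
s_1 = Round(s_0, k_0) = 0xFE65C
s_2 = Round(s_1, k_1) = 0x95D4B
s_3 = Round(s_2, k_2) = 0xE9D04
s_4 = Round(s_3, k_3) = 0x2829E
s_5 = Round(s_4, k_4) = 0xCA58D
s_6 = Round(s_5, k_5) = 0x2629B
s_7 = Round(s_6, k_6) = 0xDB93D

0x2829E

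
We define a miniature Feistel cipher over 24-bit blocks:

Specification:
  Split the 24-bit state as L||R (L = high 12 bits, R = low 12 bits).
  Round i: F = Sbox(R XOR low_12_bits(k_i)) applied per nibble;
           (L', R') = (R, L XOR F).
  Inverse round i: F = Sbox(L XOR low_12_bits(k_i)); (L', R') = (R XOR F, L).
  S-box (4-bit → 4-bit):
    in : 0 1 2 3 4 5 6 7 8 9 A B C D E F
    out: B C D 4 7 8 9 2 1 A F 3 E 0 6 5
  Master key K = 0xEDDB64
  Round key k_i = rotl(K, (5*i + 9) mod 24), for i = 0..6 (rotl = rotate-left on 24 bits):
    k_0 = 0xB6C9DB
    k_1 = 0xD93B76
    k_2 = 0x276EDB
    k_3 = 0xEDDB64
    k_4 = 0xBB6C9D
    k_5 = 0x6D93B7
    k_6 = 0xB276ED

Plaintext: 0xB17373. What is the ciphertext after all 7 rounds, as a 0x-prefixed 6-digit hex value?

s_0 = plaintext = 0xB17373
s_1 = Round(s_0, k_0) = 0x3734E6
s_2 = Round(s_1, k_1) = 0x4E66D8
s_3 = Round(s_2, k_2) = 0x6D8552
s_4 = Round(s_3, k_3) = 0x552091
s_5 = Round(s_4, k_4) = 0x091BEC
s_6 = Round(s_5, k_5) = 0xBEC112
s_7 = Round(s_6, k_6) = 0x1129B9

0x1129B9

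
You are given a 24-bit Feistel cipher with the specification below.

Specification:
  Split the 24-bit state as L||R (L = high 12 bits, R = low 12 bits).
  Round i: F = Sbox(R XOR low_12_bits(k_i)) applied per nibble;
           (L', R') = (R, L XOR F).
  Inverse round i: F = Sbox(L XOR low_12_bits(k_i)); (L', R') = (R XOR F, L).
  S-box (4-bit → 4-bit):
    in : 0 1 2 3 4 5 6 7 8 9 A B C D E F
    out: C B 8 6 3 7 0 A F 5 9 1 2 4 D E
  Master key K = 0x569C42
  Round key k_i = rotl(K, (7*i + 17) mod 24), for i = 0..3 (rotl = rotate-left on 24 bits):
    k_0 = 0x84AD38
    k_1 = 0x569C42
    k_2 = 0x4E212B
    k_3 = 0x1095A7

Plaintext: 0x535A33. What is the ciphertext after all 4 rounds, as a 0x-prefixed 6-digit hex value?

0xB3B171

s_0 = plaintext = 0x535A33
s_1 = Round(s_0, k_0) = 0xA33FF4
s_2 = Round(s_1, k_1) = 0xFF4C23
s_3 = Round(s_2, k_2) = 0xC23B3B
s_4 = Round(s_3, k_3) = 0xB3B171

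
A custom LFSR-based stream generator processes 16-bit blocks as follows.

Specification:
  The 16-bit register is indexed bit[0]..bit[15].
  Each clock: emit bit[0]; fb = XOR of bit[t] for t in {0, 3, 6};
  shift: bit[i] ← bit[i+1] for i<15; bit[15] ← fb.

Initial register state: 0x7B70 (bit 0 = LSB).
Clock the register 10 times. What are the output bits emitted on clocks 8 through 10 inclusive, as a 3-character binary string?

011

reg_0 = 0x7B70
clock 1: out=0, reg = 0xBDB8
clock 2: out=0, reg = 0xDEDC
clock 3: out=0, reg = 0x6F6E
clock 4: out=0, reg = 0x37B7
clock 5: out=1, reg = 0x9BDB
clock 6: out=1, reg = 0xCDED
clock 7: out=1, reg = 0xE6F6
clock 8: out=0, reg = 0xF37B
clock 9: out=1, reg = 0xF9BD
clock 10: out=1, reg = 0x7CDE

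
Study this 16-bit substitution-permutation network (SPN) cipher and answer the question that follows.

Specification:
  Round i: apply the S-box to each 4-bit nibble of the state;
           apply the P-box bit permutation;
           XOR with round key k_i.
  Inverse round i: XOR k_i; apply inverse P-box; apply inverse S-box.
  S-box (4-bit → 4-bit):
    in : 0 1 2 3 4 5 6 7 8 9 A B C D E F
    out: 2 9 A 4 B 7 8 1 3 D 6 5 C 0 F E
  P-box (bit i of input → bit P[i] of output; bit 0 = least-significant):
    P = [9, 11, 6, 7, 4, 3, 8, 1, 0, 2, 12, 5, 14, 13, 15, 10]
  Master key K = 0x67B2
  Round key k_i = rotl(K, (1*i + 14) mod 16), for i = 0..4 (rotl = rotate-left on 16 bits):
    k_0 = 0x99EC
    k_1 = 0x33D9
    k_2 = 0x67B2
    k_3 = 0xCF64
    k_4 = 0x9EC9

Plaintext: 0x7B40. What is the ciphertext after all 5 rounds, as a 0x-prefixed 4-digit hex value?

0xCFB5

s_0 = plaintext = 0x7B40
s_1 = Round(s_0, k_0) = 0xC1F7
s_2 = Round(s_1, k_1) = 0xB4F2
s_3 = Round(s_2, k_2) = 0xAE1D
s_4 = Round(s_3, k_3) = 0x7F53
s_5 = Round(s_4, k_4) = 0xCFB5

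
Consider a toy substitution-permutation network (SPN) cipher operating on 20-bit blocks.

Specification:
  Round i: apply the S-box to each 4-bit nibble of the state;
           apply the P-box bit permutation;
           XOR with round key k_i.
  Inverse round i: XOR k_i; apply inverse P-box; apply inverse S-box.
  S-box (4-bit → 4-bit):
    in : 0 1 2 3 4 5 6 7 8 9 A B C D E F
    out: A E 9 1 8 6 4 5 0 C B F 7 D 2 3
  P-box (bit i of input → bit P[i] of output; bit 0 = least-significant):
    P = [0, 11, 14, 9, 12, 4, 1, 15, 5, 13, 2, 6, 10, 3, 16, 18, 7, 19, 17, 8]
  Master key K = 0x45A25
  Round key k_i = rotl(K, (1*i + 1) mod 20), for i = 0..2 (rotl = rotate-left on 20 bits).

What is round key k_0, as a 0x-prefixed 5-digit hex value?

K = 0x45A25
k_0 = rotl(K, (1*0+1) mod 20) = rotl(K, 1) = 0x8B44A

0x8B44A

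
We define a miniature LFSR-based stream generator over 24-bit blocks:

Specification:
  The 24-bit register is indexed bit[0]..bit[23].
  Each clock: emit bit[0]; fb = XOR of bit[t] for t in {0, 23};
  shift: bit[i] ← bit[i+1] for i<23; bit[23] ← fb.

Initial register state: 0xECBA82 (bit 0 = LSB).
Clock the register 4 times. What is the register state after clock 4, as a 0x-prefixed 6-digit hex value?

0x1ECBA8

reg_0 = 0xECBA82
clock 1: out=0, reg = 0xF65D41
clock 2: out=1, reg = 0x7B2EA0
clock 3: out=0, reg = 0x3D9750
clock 4: out=0, reg = 0x1ECBA8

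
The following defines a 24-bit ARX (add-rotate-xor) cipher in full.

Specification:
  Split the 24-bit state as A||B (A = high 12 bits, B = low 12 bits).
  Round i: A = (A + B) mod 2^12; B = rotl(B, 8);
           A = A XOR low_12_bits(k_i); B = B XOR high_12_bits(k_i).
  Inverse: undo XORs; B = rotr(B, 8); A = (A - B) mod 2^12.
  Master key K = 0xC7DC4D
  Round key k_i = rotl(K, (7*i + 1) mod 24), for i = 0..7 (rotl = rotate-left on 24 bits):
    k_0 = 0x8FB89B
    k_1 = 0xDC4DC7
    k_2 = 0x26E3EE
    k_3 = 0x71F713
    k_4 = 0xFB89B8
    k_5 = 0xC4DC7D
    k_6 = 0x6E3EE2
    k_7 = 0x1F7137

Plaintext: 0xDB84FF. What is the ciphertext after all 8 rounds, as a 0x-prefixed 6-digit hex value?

0x7E69D1

s_0 = plaintext = 0xDB84FF
s_1 = Round(s_0, k_0) = 0xA2C7B4
s_2 = Round(s_1, k_1) = 0xC279BF
s_3 = Round(s_2, k_2) = 0x608DF5
s_4 = Round(s_3, k_3) = 0x4EE2C0
s_5 = Round(s_4, k_4) = 0xE16F94
s_6 = Round(s_5, k_5) = 0x1D78B4
s_7 = Round(s_6, k_6) = 0x469268
s_8 = Round(s_7, k_7) = 0x7E69D1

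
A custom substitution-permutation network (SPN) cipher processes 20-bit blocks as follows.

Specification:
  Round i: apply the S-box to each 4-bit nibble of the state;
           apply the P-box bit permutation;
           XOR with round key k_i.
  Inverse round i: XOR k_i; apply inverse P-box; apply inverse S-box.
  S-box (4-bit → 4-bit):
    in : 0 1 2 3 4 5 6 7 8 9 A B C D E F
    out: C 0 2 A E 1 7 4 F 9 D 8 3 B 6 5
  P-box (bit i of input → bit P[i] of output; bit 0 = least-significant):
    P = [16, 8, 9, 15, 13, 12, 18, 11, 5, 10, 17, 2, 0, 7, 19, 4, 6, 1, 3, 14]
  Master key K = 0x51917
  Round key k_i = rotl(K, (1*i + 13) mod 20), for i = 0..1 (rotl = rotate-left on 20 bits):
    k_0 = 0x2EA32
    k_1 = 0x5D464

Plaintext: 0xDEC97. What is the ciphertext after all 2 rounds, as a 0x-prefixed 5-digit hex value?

0xF2AB9

s_0 = plaintext = 0xDEC97
s_1 = Round(s_0, k_0) = 0xA84D0
s_2 = Round(s_1, k_1) = 0xF2AB9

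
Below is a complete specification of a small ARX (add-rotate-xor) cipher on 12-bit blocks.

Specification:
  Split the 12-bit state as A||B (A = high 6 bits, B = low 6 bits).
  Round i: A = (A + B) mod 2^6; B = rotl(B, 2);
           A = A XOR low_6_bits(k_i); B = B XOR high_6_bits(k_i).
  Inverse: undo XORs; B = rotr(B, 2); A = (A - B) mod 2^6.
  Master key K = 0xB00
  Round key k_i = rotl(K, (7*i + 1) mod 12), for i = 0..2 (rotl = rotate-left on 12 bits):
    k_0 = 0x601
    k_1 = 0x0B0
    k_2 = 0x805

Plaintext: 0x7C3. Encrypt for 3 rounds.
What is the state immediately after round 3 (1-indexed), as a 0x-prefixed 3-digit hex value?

0x7ED

s_0 = plaintext = 0x7C3
s_1 = Round(s_0, k_0) = 0x8D4
s_2 = Round(s_1, k_1) = 0x1D3
s_3 = Round(s_2, k_2) = 0x7ED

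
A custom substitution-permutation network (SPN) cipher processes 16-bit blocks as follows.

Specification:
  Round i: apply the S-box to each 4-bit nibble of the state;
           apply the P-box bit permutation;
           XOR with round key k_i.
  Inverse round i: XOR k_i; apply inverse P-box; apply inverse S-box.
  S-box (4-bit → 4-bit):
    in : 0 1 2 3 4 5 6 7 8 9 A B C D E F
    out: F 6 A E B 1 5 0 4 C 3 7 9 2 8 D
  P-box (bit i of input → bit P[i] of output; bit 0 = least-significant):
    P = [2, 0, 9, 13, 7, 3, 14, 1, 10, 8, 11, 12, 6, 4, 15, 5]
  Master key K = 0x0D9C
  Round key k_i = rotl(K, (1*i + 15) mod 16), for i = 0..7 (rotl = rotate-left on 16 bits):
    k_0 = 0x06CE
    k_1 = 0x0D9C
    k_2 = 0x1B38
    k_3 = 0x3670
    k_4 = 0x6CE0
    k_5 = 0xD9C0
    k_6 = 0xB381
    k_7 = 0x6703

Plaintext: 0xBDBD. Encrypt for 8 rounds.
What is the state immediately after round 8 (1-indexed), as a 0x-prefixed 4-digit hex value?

0x3515

s_0 = plaintext = 0xBDBD
s_1 = Round(s_0, k_0) = 0xC717
s_2 = Round(s_1, k_1) = 0x4DF4
s_3 = Round(s_2, k_2) = 0x7ACF
s_4 = Round(s_3, k_3) = 0x11F6
s_5 = Round(s_4, k_4) = 0xA776
s_6 = Round(s_5, k_5) = 0xDB94
s_7 = Round(s_6, k_6) = 0xDE96
s_8 = Round(s_7, k_7) = 0x3515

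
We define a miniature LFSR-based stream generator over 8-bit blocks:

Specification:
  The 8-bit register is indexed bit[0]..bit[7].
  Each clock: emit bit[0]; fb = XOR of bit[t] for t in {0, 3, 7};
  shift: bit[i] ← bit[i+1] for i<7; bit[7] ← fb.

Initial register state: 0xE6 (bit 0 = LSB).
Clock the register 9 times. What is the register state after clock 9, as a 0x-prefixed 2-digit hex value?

0x24

reg_0 = 0xE6
clock 1: out=0, reg = 0xF3
clock 2: out=1, reg = 0x79
clock 3: out=1, reg = 0x3C
clock 4: out=0, reg = 0x9E
clock 5: out=0, reg = 0x4F
clock 6: out=1, reg = 0x27
clock 7: out=1, reg = 0x93
clock 8: out=1, reg = 0x49
clock 9: out=1, reg = 0x24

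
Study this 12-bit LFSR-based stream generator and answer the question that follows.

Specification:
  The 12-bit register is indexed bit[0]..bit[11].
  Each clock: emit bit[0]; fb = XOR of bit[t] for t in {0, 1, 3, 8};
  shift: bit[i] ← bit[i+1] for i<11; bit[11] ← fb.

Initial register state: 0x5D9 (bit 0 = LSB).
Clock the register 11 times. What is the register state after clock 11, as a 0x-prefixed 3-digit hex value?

reg_0 = 0x5D9
clock 1: out=1, reg = 0xAEC
clock 2: out=0, reg = 0xD76
clock 3: out=0, reg = 0x6BB
clock 4: out=1, reg = 0xB5D
clock 5: out=1, reg = 0xDAE
clock 6: out=0, reg = 0xED7
clock 7: out=1, reg = 0x76B
clock 8: out=1, reg = 0x3B5
clock 9: out=1, reg = 0x1DA
clock 10: out=0, reg = 0x8ED
clock 11: out=1, reg = 0x476

0x476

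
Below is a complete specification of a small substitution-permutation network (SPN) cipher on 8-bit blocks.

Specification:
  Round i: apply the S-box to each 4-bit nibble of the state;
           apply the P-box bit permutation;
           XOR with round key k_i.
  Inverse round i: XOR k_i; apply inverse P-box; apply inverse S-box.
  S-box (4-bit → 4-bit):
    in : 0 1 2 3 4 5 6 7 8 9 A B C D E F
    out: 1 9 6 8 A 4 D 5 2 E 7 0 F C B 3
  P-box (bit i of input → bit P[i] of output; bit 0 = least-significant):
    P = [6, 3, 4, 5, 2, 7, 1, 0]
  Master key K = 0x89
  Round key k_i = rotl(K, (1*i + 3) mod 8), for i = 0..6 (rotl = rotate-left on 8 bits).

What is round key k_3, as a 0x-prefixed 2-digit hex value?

K = 0x89
k_0 = rotl(K, (1*0+3) mod 8) = rotl(K, 3) = 0x4C
k_1 = rotl(K, (1*1+3) mod 8) = rotl(K, 4) = 0x98
k_2 = rotl(K, (1*2+3) mod 8) = rotl(K, 5) = 0x31
k_3 = rotl(K, (1*3+3) mod 8) = rotl(K, 6) = 0x62

0x62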